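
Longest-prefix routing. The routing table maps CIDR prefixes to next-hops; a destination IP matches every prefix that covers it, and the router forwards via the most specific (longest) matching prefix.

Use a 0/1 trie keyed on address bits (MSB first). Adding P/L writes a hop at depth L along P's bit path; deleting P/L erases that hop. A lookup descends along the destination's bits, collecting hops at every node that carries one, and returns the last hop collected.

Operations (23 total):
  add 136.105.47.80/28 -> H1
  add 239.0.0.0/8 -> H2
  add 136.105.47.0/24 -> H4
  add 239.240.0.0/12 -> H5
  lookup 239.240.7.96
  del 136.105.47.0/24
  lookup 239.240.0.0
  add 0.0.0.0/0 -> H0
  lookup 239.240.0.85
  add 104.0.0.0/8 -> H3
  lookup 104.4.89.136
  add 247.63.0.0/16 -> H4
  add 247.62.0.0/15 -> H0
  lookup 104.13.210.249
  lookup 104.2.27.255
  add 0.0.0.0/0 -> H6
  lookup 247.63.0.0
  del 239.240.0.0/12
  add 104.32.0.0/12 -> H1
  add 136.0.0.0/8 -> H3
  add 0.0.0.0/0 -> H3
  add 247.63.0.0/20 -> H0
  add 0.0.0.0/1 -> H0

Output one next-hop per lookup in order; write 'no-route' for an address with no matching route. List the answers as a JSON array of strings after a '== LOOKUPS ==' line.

Process each operation:
  add 136.105.47.80/28 -> H1 at depth 28
  add 239.0.0.0/8 -> H2 at depth 8
  add 136.105.47.0/24 -> H4 at depth 24
  add 239.240.0.0/12 -> H5 at depth 12
  Q 239.240.7.96: descend 111011111111 ; hops seen [H2,H5] ; pick H5
  del 136.105.47.0/24 (clear depth 24)
  Q 239.240.0.0: descend 111011111111 ; hops seen [H2,H5] ; pick H5
  add 0.0.0.0/0 -> H0 at depth 0
  Q 239.240.0.85: descend 111011111111 ; hops seen [H0,H2,H5] ; pick H5
  add 104.0.0.0/8 -> H3 at depth 8
  Q 104.4.89.136: descend 01101000 ; hops seen [H0,H3] ; pick H3
  add 247.63.0.0/16 -> H4 at depth 16
  add 247.62.0.0/15 -> H0 at depth 15
  Q 104.13.210.249: descend 01101000 ; hops seen [H0,H3] ; pick H3
  Q 104.2.27.255: descend 01101000 ; hops seen [H0,H3] ; pick H3
  add 0.0.0.0/0 -> H6 at depth 0
  Q 247.63.0.0: descend 1111011100111111 ; hops seen [H6,H0,H4] ; pick H4
  del 239.240.0.0/12 (clear depth 12)
  add 104.32.0.0/12 -> H1 at depth 12
  add 136.0.0.0/8 -> H3 at depth 8
  add 0.0.0.0/0 -> H3 at depth 0
  add 247.63.0.0/20 -> H0 at depth 20
  add 0.0.0.0/1 -> H0 at depth 1

== LOOKUPS ==
["H5","H5","H5","H3","H3","H3","H4"]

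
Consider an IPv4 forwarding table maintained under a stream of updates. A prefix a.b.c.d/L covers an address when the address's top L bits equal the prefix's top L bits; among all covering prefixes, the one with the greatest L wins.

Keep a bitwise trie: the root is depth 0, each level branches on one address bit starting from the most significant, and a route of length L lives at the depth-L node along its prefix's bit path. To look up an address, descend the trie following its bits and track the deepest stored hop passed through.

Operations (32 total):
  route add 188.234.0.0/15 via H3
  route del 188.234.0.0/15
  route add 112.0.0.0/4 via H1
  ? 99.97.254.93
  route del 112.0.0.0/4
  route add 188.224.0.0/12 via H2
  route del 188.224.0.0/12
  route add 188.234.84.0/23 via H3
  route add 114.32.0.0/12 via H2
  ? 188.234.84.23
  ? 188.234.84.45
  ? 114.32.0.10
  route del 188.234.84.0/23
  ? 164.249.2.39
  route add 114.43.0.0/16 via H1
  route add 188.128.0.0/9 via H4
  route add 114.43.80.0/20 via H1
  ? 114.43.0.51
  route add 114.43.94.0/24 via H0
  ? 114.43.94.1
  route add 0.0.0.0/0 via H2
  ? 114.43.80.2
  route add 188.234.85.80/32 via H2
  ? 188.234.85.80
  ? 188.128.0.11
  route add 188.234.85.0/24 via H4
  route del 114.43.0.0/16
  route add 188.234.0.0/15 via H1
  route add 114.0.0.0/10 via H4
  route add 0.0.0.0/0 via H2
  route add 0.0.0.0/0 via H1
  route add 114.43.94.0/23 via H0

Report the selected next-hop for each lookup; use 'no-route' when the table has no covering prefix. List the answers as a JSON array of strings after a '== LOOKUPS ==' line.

Apply in order:
  add 188.234.0.0/15 -> H3 at depth 15
  del 188.234.0.0/15 (clear depth 15)
  add 112.0.0.0/4 -> H1 at depth 4
  lookup 99.97.254.93: bits 011 walk d0:-→d1:-→d2:-→d3:- -> no-route
  del 112.0.0.0/4 (clear depth 4)
  add 188.224.0.0/12 -> H2 at depth 12
  del 188.224.0.0/12 (clear depth 12)
  add 188.234.84.0/23 -> H3 at depth 23
  add 114.32.0.0/12 -> H2 at depth 12
  lookup 188.234.84.23: bits 10111100111010100101010 walk d0:-→d1:-→d2:-→d3:-→d4:-→d5:-→d6:-→d7:-→d8:-→d9:-→d10:-→d11:-→d12:-→d13:-→d14:-→d15:-→d16:-→d17:-→d18:-→d19:-→d20:-→d21:-→d22:-→d23:H3 -> H3
  lookup 188.234.84.45: bits 10111100111010100101010 walk d0:-→d1:-→d2:-→d3:-→d4:-→d5:-→d6:-→d7:-→d8:-→d9:-→d10:-→d11:-→d12:-→d13:-→d14:-→d15:-→d16:-→d17:-→d18:-→d19:-→d20:-→d21:-→d22:-→d23:H3 -> H3
  lookup 114.32.0.10: bits 011100100010 walk d0:-→d1:-→d2:-→d3:-→d4:-→d5:-→d6:-→d7:-→d8:-→d9:-→d10:-→d11:-→d12:H2 -> H2
  del 188.234.84.0/23 (clear depth 23)
  lookup 164.249.2.39: bits 101 walk d0:-→d1:-→d2:-→d3:- -> no-route
  add 114.43.0.0/16 -> H1 at depth 16
  add 188.128.0.0/9 -> H4 at depth 9
  add 114.43.80.0/20 -> H1 at depth 20
  lookup 114.43.0.51: bits 01110010001010110 walk d0:-→d1:-→d2:-→d3:-→d4:-→d5:-→d6:-→d7:-→d8:-→d9:-→d10:-→d11:-→d12:H2→d13:-→d14:-→d15:-→d16:H1→d17:- -> H1
  add 114.43.94.0/24 -> H0 at depth 24
  lookup 114.43.94.1: bits 011100100010101101011110 walk d0:-→d1:-→d2:-→d3:-→d4:-→d5:-→d6:-→d7:-→d8:-→d9:-→d10:-→d11:-→d12:H2→d13:-→d14:-→d15:-→d16:H1→d17:-→d18:-→d19:-→d20:H1→d21:-→d22:-→d23:-→d24:H0 -> H0
  add 0.0.0.0/0 -> H2 at depth 0
  lookup 114.43.80.2: bits 01110010001010110101 walk d0:H2→d1:-→d2:-→d3:-→d4:-→d5:-→d6:-→d7:-→d8:-→d9:-→d10:-→d11:-→d12:H2→d13:-→d14:-→d15:-→d16:H1→d17:-→d18:-→d19:-→d20:H1 -> H1
  add 188.234.85.80/32 -> H2 at depth 32
  lookup 188.234.85.80: bits 10111100111010100101010101010000 walk d0:H2→d1:-→d2:-→d3:-→d4:-→d5:-→d6:-→d7:-→d8:-→d9:H4→d10:-→d11:-→d12:-→d13:-→d14:-→d15:-→d16:-→d17:-→d18:-→d19:-→d20:-→d21:-→d22:-→d23:-→d24:-→d25:-→d26:-→d27:-→d28:-→d29:-→d30:-→d31:-→d32:H2 -> H2
  lookup 188.128.0.11: bits 101111001 walk d0:H2→d1:-→d2:-→d3:-→d4:-→d5:-→d6:-→d7:-→d8:-→d9:H4 -> H4
  add 188.234.85.0/24 -> H4 at depth 24
  del 114.43.0.0/16 (clear depth 16)
  add 188.234.0.0/15 -> H1 at depth 15
  add 114.0.0.0/10 -> H4 at depth 10
  add 0.0.0.0/0 -> H2 at depth 0
  add 0.0.0.0/0 -> H1 at depth 0
  add 114.43.94.0/23 -> H0 at depth 23

== LOOKUPS ==
["no-route","H3","H3","H2","no-route","H1","H0","H1","H2","H4"]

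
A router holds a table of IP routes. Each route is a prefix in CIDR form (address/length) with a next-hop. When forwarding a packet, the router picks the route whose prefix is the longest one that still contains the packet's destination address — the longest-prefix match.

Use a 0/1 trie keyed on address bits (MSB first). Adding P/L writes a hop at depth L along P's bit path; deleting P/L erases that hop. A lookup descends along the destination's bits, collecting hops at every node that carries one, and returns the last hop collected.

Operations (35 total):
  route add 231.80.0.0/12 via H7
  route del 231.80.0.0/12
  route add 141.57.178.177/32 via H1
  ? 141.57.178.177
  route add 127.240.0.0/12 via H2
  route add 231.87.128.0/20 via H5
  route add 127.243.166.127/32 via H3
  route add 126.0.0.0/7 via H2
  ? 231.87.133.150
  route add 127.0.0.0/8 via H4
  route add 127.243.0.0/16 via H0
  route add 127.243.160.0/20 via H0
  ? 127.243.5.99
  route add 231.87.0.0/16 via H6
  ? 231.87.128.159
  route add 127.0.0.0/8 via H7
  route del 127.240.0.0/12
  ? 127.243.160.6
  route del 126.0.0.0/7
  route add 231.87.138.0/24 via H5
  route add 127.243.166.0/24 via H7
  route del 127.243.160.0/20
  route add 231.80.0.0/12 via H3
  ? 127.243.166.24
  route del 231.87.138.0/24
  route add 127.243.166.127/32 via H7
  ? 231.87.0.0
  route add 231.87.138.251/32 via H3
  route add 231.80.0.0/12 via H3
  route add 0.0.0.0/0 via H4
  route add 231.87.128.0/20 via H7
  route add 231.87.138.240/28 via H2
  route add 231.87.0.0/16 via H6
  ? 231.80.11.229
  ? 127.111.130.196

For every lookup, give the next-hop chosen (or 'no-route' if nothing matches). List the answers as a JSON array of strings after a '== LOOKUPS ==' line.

Trace:
  + 231.80.0.0/12 (H7) depth=12
  - 231.80.0.0/12 clear@12
  + 141.57.178.177/32 (H1) depth=32
  lookup 141.57.178.177: bits 10001101001110011011001010110001 walk d0:-→d1:-→d2:-→d3:-→d4:-→d5:-→d6:-→d7:-→d8:-→d9:-→d10:-→d11:-→d12:-→d13:-→d14:-→d15:-→d16:-→d17:-→d18:-→d19:-→d20:-→d21:-→d22:-→d23:-→d24:-→d25:-→d26:-→d27:-→d28:-→d29:-→d30:-→d31:-→d32:H1 -> H1
  + 127.240.0.0/12 (H2) depth=12
  + 231.87.128.0/20 (H5) depth=20
  + 127.243.166.127/32 (H3) depth=32
  + 126.0.0.0/7 (H2) depth=7
  lookup 231.87.133.150: bits 11100111010101111000 walk d0:-→d1:-→d2:-→d3:-→d4:-→d5:-→d6:-→d7:-→d8:-→d9:-→d10:-→d11:-→d12:-→d13:-→d14:-→d15:-→d16:-→d17:-→d18:-→d19:-→d20:H5 -> H5
  + 127.0.0.0/8 (H4) depth=8
  + 127.243.0.0/16 (H0) depth=16
  + 127.243.160.0/20 (H0) depth=20
  lookup 127.243.5.99: bits 0111111111110011 walk d0:-→d1:-→d2:-→d3:-→d4:-→d5:-→d6:-→d7:H2→d8:H4→d9:-→d10:-→d11:-→d12:H2→d13:-→d14:-→d15:-→d16:H0 -> H0
  + 231.87.0.0/16 (H6) depth=16
  lookup 231.87.128.159: bits 11100111010101111000 walk d0:-→d1:-→d2:-→d3:-→d4:-→d5:-→d6:-→d7:-→d8:-→d9:-→d10:-→d11:-→d12:-→d13:-→d14:-→d15:-→d16:H6→d17:-→d18:-→d19:-→d20:H5 -> H5
  + 127.0.0.0/8 (H7) depth=8
  - 127.240.0.0/12 clear@12
  lookup 127.243.160.6: bits 011111111111001110100 walk d0:-→d1:-→d2:-→d3:-→d4:-→d5:-→d6:-→d7:H2→d8:H7→d9:-→d10:-→d11:-→d12:-→d13:-→d14:-→d15:-→d16:H0→d17:-→d18:-→d19:-→d20:H0→d21:- -> H0
  - 126.0.0.0/7 clear@7
  + 231.87.138.0/24 (H5) depth=24
  + 127.243.166.0/24 (H7) depth=24
  - 127.243.160.0/20 clear@20
  + 231.80.0.0/12 (H3) depth=12
  lookup 127.243.166.24: bits 0111111111110011101001100 walk d0:-→d1:-→d2:-→d3:-→d4:-→d5:-→d6:-→d7:-→d8:H7→d9:-→d10:-→d11:-→d12:-→d13:-→d14:-→d15:-→d16:H0→d17:-→d18:-→d19:-→d20:-→d21:-→d22:-→d23:-→d24:H7→d25:- -> H7
  - 231.87.138.0/24 clear@24
  + 127.243.166.127/32 (H7) depth=32
  lookup 231.87.0.0: bits 1110011101010111 walk d0:-→d1:-→d2:-→d3:-→d4:-→d5:-→d6:-→d7:-→d8:-→d9:-→d10:-→d11:-→d12:H3→d13:-→d14:-→d15:-→d16:H6 -> H6
  + 231.87.138.251/32 (H3) depth=32
  + 231.80.0.0/12 (H3) depth=12
  + 0.0.0.0/0 (H4) depth=0
  + 231.87.128.0/20 (H7) depth=20
  + 231.87.138.240/28 (H2) depth=28
  + 231.87.0.0/16 (H6) depth=16
  lookup 231.80.11.229: bits 1110011101010 walk d0:H4→d1:-→d2:-→d3:-→d4:-→d5:-→d6:-→d7:-→d8:-→d9:-→d10:-→d11:-→d12:H3→d13:- -> H3
  lookup 127.111.130.196: bits 01111111 walk d0:H4→d1:-→d2:-→d3:-→d4:-→d5:-→d6:-→d7:-→d8:H7 -> H7

== LOOKUPS ==
["H1","H5","H0","H5","H0","H7","H6","H3","H7"]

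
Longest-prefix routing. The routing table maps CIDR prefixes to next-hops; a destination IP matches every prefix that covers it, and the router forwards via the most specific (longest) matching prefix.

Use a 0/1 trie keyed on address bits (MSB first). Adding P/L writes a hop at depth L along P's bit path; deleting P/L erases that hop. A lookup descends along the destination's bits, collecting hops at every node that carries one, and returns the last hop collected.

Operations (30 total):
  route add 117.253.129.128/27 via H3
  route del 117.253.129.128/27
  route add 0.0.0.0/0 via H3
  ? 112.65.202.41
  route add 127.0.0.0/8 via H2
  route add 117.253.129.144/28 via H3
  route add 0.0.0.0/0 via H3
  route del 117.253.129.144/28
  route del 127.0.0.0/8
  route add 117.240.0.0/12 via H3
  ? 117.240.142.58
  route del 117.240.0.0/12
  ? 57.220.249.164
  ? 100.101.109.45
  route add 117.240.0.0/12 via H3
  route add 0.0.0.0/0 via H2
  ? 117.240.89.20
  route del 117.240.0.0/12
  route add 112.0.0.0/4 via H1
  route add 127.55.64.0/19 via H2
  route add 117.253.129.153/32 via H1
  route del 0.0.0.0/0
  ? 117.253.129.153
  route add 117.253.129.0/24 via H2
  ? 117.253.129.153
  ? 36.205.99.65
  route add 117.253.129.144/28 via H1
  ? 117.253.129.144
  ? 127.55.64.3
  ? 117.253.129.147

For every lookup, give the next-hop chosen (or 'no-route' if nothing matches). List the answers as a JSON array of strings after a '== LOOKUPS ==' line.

Trace:
  add 117.253.129.128/27 -> H3 at depth 27
  del 117.253.129.128/27 (clear depth 27)
  add 0.0.0.0/0 -> H3 at depth 0
  Q 112.65.202.41: descend 01110 ; hops seen [H3] ; pick H3
  add 127.0.0.0/8 -> H2 at depth 8
  add 117.253.129.144/28 -> H3 at depth 28
  add 0.0.0.0/0 -> H3 at depth 0
  del 117.253.129.144/28 (clear depth 28)
  del 127.0.0.0/8 (clear depth 8)
  add 117.240.0.0/12 -> H3 at depth 12
  Q 117.240.142.58: descend 011101011111 ; hops seen [H3,H3] ; pick H3
  del 117.240.0.0/12 (clear depth 12)
  Q 57.220.249.164: descend 0 ; hops seen [H3] ; pick H3
  Q 100.101.109.45: descend 011 ; hops seen [H3] ; pick H3
  add 117.240.0.0/12 -> H3 at depth 12
  add 0.0.0.0/0 -> H2 at depth 0
  Q 117.240.89.20: descend 011101011111 ; hops seen [H2,H3] ; pick H3
  del 117.240.0.0/12 (clear depth 12)
  add 112.0.0.0/4 -> H1 at depth 4
  add 127.55.64.0/19 -> H2 at depth 19
  add 117.253.129.153/32 -> H1 at depth 32
  del 0.0.0.0/0 (clear depth 0)
  Q 117.253.129.153: descend 01110101111111011000000110011001 ; hops seen [H1,H1] ; pick H1
  add 117.253.129.0/24 -> H2 at depth 24
  Q 117.253.129.153: descend 01110101111111011000000110011001 ; hops seen [H1,H2,H1] ; pick H1
  Q 36.205.99.65: descend 0 ; hops seen [∅] ; pick no-route
  add 117.253.129.144/28 -> H1 at depth 28
  Q 117.253.129.144: descend 0111010111111101100000011001 ; hops seen [H1,H2,H1] ; pick H1
  Q 127.55.64.3: descend 0111111100110111010 ; hops seen [H1,H2] ; pick H2
  Q 117.253.129.147: descend 0111010111111101100000011001 ; hops seen [H1,H2,H1] ; pick H1

== LOOKUPS ==
["H3","H3","H3","H3","H3","H1","H1","no-route","H1","H2","H1"]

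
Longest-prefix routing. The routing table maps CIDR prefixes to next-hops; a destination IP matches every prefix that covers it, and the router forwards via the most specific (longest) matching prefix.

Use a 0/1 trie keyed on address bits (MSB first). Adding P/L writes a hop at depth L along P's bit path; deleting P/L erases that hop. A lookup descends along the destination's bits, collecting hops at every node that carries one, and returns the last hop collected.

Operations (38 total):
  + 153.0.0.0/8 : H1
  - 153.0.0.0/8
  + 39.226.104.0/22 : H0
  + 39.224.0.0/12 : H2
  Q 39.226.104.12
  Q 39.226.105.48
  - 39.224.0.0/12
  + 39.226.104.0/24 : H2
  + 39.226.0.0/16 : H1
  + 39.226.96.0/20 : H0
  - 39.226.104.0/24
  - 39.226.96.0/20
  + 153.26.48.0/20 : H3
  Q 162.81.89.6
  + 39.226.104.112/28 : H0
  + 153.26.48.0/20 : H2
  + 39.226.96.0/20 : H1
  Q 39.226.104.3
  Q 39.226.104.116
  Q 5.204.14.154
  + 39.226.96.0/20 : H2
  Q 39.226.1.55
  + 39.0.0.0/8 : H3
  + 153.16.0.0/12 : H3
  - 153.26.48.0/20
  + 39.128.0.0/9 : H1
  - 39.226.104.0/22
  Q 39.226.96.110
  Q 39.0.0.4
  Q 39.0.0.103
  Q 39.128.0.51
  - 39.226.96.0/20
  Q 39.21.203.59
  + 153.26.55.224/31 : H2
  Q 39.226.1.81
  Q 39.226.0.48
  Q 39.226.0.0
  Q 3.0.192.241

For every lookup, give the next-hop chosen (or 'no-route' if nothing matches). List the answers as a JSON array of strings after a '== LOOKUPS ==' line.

Trace:
  add 153.0.0.0/8 -> H1 at depth 8
  - 153.0.0.0/8 clear@8
  add 39.226.104.0/22 -> H0 at depth 22
  add 39.224.0.0/12 -> H2 at depth 12
  lookup 39.226.104.12: bits 0010011111100010011010 walk d0:-→d1:-→d2:-→d3:-→d4:-→d5:-→d6:-→d7:-→d8:-→d9:-→d10:-→d11:-→d12:H2→d13:-→d14:-→d15:-→d16:-→d17:-→d18:-→d19:-→d20:-→d21:-→d22:H0 -> H0
  lookup 39.226.105.48: bits 0010011111100010011010 walk d0:-→d1:-→d2:-→d3:-→d4:-→d5:-→d6:-→d7:-→d8:-→d9:-→d10:-→d11:-→d12:H2→d13:-→d14:-→d15:-→d16:-→d17:-→d18:-→d19:-→d20:-→d21:-→d22:H0 -> H0
  - 39.224.0.0/12 clear@12
  add 39.226.104.0/24 -> H2 at depth 24
  add 39.226.0.0/16 -> H1 at depth 16
  add 39.226.96.0/20 -> H0 at depth 20
  - 39.226.104.0/24 clear@24
  - 39.226.96.0/20 clear@20
  add 153.26.48.0/20 -> H3 at depth 20
  lookup 162.81.89.6: bits 10 walk d0:-→d1:-→d2:- -> no-route
  add 39.226.104.112/28 -> H0 at depth 28
  add 153.26.48.0/20 -> H2 at depth 20
  add 39.226.96.0/20 -> H1 at depth 20
  lookup 39.226.104.3: bits 0010011111100010011010000 walk d0:-→d1:-→d2:-→d3:-→d4:-→d5:-→d6:-→d7:-→d8:-→d9:-→d10:-→d11:-→d12:-→d13:-→d14:-→d15:-→d16:H1→d17:-→d18:-→d19:-→d20:H1→d21:-→d22:H0→d23:-→d24:-→d25:- -> H0
  lookup 39.226.104.116: bits 0010011111100010011010000111 walk d0:-→d1:-→d2:-→d3:-→d4:-→d5:-→d6:-→d7:-→d8:-→d9:-→d10:-→d11:-→d12:-→d13:-→d14:-→d15:-→d16:H1→d17:-→d18:-→d19:-→d20:H1→d21:-→d22:H0→d23:-→d24:-→d25:-→d26:-→d27:-→d28:H0 -> H0
  lookup 5.204.14.154: bits 00 walk d0:-→d1:-→d2:- -> no-route
  add 39.226.96.0/20 -> H2 at depth 20
  lookup 39.226.1.55: bits 00100111111000100 walk d0:-→d1:-→d2:-→d3:-→d4:-→d5:-→d6:-→d7:-→d8:-→d9:-→d10:-→d11:-→d12:-→d13:-→d14:-→d15:-→d16:H1→d17:- -> H1
  add 39.0.0.0/8 -> H3 at depth 8
  add 153.16.0.0/12 -> H3 at depth 12
  - 153.26.48.0/20 clear@20
  add 39.128.0.0/9 -> H1 at depth 9
  - 39.226.104.0/22 clear@22
  lookup 39.226.96.110: bits 00100111111000100110 walk d0:-→d1:-→d2:-→d3:-→d4:-→d5:-→d6:-→d7:-→d8:H3→d9:H1→d10:-→d11:-→d12:-→d13:-→d14:-→d15:-→d16:H1→d17:-→d18:-→d19:-→d20:H2 -> H2
  lookup 39.0.0.4: bits 00100111 walk d0:-→d1:-→d2:-→d3:-→d4:-→d5:-→d6:-→d7:-→d8:H3 -> H3
  lookup 39.0.0.103: bits 00100111 walk d0:-→d1:-→d2:-→d3:-→d4:-→d5:-→d6:-→d7:-→d8:H3 -> H3
  lookup 39.128.0.51: bits 001001111 walk d0:-→d1:-→d2:-→d3:-→d4:-→d5:-→d6:-→d7:-→d8:H3→d9:H1 -> H1
  - 39.226.96.0/20 clear@20
  lookup 39.21.203.59: bits 00100111 walk d0:-→d1:-→d2:-→d3:-→d4:-→d5:-→d6:-→d7:-→d8:H3 -> H3
  add 153.26.55.224/31 -> H2 at depth 31
  lookup 39.226.1.81: bits 00100111111000100 walk d0:-→d1:-→d2:-→d3:-→d4:-→d5:-→d6:-→d7:-→d8:H3→d9:H1→d10:-→d11:-→d12:-→d13:-→d14:-→d15:-→d16:H1→d17:- -> H1
  lookup 39.226.0.48: bits 00100111111000100 walk d0:-→d1:-→d2:-→d3:-→d4:-→d5:-→d6:-→d7:-→d8:H3→d9:H1→d10:-→d11:-→d12:-→d13:-→d14:-→d15:-→d16:H1→d17:- -> H1
  lookup 39.226.0.0: bits 00100111111000100 walk d0:-→d1:-→d2:-→d3:-→d4:-→d5:-→d6:-→d7:-→d8:H3→d9:H1→d10:-→d11:-→d12:-→d13:-→d14:-→d15:-→d16:H1→d17:- -> H1
  lookup 3.0.192.241: bits 00 walk d0:-→d1:-→d2:- -> no-route

== LOOKUPS ==
["H0","H0","no-route","H0","H0","no-route","H1","H2","H3","H3","H1","H3","H1","H1","H1","no-route"]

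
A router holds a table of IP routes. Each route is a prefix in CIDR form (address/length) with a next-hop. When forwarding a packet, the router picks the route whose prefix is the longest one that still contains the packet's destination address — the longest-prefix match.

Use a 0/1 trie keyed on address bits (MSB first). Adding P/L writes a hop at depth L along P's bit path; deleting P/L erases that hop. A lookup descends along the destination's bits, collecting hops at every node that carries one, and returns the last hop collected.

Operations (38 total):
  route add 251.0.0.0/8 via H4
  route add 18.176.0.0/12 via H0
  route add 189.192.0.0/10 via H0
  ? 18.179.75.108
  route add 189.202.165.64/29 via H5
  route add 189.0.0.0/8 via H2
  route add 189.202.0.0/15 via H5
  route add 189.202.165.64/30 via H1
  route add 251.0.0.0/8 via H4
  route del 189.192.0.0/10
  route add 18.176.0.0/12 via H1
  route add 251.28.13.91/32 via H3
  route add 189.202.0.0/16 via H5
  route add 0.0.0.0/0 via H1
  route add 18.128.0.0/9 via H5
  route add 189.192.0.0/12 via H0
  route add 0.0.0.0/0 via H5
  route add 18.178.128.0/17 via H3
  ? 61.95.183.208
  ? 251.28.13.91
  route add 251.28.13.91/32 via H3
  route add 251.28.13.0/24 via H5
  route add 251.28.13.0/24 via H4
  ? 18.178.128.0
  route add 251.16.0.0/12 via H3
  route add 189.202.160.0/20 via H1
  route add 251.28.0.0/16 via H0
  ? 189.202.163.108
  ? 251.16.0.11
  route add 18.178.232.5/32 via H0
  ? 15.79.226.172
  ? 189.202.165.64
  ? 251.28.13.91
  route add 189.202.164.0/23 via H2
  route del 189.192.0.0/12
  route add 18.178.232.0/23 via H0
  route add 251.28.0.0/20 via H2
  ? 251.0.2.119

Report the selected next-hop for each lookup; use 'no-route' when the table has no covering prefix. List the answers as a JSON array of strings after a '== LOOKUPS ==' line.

Trace:
  add 251.0.0.0/8 -> H4 at depth 8
  add 18.176.0.0/12 -> H0 at depth 12
  add 189.192.0.0/10 -> H0 at depth 10
  lookup 18.179.75.108: bits 000100101011 walk d0:-→d1:-→d2:-→d3:-→d4:-→d5:-→d6:-→d7:-→d8:-→d9:-→d10:-→d11:-→d12:H0 -> H0
  add 189.202.165.64/29 -> H5 at depth 29
  add 189.0.0.0/8 -> H2 at depth 8
  add 189.202.0.0/15 -> H5 at depth 15
  add 189.202.165.64/30 -> H1 at depth 30
  add 251.0.0.0/8 -> H4 at depth 8
  del 189.192.0.0/10 (clear depth 10)
  add 18.176.0.0/12 -> H1 at depth 12
  add 251.28.13.91/32 -> H3 at depth 32
  add 189.202.0.0/16 -> H5 at depth 16
  add 0.0.0.0/0 -> H1 at depth 0
  add 18.128.0.0/9 -> H5 at depth 9
  add 189.192.0.0/12 -> H0 at depth 12
  add 0.0.0.0/0 -> H5 at depth 0
  add 18.178.128.0/17 -> H3 at depth 17
  lookup 61.95.183.208: bits 00 walk d0:H5→d1:-→d2:- -> H5
  lookup 251.28.13.91: bits 11111011000111000000110101011011 walk d0:H5→d1:-→d2:-→d3:-→d4:-→d5:-→d6:-→d7:-→d8:H4→d9:-→d10:-→d11:-→d12:-→d13:-→d14:-→d15:-→d16:-→d17:-→d18:-→d19:-→d20:-→d21:-→d22:-→d23:-→d24:-→d25:-→d26:-→d27:-→d28:-→d29:-→d30:-→d31:-→d32:H3 -> H3
  add 251.28.13.91/32 -> H3 at depth 32
  add 251.28.13.0/24 -> H5 at depth 24
  add 251.28.13.0/24 -> H4 at depth 24
  lookup 18.178.128.0: bits 00010010101100101 walk d0:H5→d1:-→d2:-→d3:-→d4:-→d5:-→d6:-→d7:-→d8:-→d9:H5→d10:-→d11:-→d12:H1→d13:-→d14:-→d15:-→d16:-→d17:H3 -> H3
  add 251.16.0.0/12 -> H3 at depth 12
  add 189.202.160.0/20 -> H1 at depth 20
  add 251.28.0.0/16 -> H0 at depth 16
  lookup 189.202.163.108: bits 101111011100101010100 walk d0:H5→d1:-→d2:-→d3:-→d4:-→d5:-→d6:-→d7:-→d8:H2→d9:-→d10:-→d11:-→d12:H0→d13:-→d14:-→d15:H5→d16:H5→d17:-→d18:-→d19:-→d20:H1→d21:- -> H1
  lookup 251.16.0.11: bits 111110110001 walk d0:H5→d1:-→d2:-→d3:-→d4:-→d5:-→d6:-→d7:-→d8:H4→d9:-→d10:-→d11:-→d12:H3 -> H3
  add 18.178.232.5/32 -> H0 at depth 32
  lookup 15.79.226.172: bits 000 walk d0:H5→d1:-→d2:-→d3:- -> H5
  lookup 189.202.165.64: bits 101111011100101010100101010000 walk d0:H5→d1:-→d2:-→d3:-→d4:-→d5:-→d6:-→d7:-→d8:H2→d9:-→d10:-→d11:-→d12:H0→d13:-→d14:-→d15:H5→d16:H5→d17:-→d18:-→d19:-→d20:H1→d21:-→d22:-→d23:-→d24:-→d25:-→d26:-→d27:-→d28:-→d29:H5→d30:H1 -> H1
  lookup 251.28.13.91: bits 11111011000111000000110101011011 walk d0:H5→d1:-→d2:-→d3:-→d4:-→d5:-→d6:-→d7:-→d8:H4→d9:-→d10:-→d11:-→d12:H3→d13:-→d14:-→d15:-→d16:H0→d17:-→d18:-→d19:-→d20:-→d21:-→d22:-→d23:-→d24:H4→d25:-→d26:-→d27:-→d28:-→d29:-→d30:-→d31:-→d32:H3 -> H3
  add 189.202.164.0/23 -> H2 at depth 23
  del 189.192.0.0/12 (clear depth 12)
  add 18.178.232.0/23 -> H0 at depth 23
  add 251.28.0.0/20 -> H2 at depth 20
  lookup 251.0.2.119: bits 11111011000 walk d0:H5→d1:-→d2:-→d3:-→d4:-→d5:-→d6:-→d7:-→d8:H4→d9:-→d10:-→d11:- -> H4

== LOOKUPS ==
["H0","H5","H3","H3","H1","H3","H5","H1","H3","H4"]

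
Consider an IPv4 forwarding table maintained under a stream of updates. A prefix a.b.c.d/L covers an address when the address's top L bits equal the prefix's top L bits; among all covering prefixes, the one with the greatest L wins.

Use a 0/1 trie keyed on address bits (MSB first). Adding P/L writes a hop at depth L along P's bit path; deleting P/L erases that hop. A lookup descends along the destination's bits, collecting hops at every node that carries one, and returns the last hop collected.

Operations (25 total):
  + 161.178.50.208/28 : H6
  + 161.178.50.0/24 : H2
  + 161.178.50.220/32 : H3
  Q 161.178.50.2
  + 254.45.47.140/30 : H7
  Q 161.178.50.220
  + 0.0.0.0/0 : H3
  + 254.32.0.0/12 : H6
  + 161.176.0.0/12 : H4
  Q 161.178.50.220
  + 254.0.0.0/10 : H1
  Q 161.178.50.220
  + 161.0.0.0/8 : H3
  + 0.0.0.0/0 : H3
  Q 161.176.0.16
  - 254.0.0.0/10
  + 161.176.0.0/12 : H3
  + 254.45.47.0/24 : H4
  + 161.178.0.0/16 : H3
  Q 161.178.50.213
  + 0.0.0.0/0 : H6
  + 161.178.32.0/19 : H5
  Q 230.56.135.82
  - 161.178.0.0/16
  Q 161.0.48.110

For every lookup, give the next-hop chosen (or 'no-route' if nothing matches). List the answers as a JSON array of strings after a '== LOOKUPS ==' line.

Apply in order:
  + 161.178.50.208/28 (H6) depth=28
  + 161.178.50.0/24 (H2) depth=24
  + 161.178.50.220/32 (H3) depth=32
  ? 161.178.50.2  path d0:-→d1:-→d2:-→d3:-→d4:-→d5:-→d6:-→d7:-→d8:-→d9:-→d10:-→d11:-→d12:-→d13:-→d14:-→d15:-→d16:-→d17:-→d18:-→d19:-→d20:-→d21:-→d22:-→d23:-→d24:H2  best=H2
  + 254.45.47.140/30 (H7) depth=30
  ? 161.178.50.220  path d0:-→d1:-→d2:-→d3:-→d4:-→d5:-→d6:-→d7:-→d8:-→d9:-→d10:-→d11:-→d12:-→d13:-→d14:-→d15:-→d16:-→d17:-→d18:-→d19:-→d20:-→d21:-→d22:-→d23:-→d24:H2→d25:-→d26:-→d27:-→d28:H6→d29:-→d30:-→d31:-→d32:H3  best=H3
  + 0.0.0.0/0 (H3) depth=0
  + 254.32.0.0/12 (H6) depth=12
  + 161.176.0.0/12 (H4) depth=12
  ? 161.178.50.220  path d0:H3→d1:-→d2:-→d3:-→d4:-→d5:-→d6:-→d7:-→d8:-→d9:-→d10:-→d11:-→d12:H4→d13:-→d14:-→d15:-→d16:-→d17:-→d18:-→d19:-→d20:-→d21:-→d22:-→d23:-→d24:H2→d25:-→d26:-→d27:-→d28:H6→d29:-→d30:-→d31:-→d32:H3  best=H3
  + 254.0.0.0/10 (H1) depth=10
  ? 161.178.50.220  path d0:H3→d1:-→d2:-→d3:-→d4:-→d5:-→d6:-→d7:-→d8:-→d9:-→d10:-→d11:-→d12:H4→d13:-→d14:-→d15:-→d16:-→d17:-→d18:-→d19:-→d20:-→d21:-→d22:-→d23:-→d24:H2→d25:-→d26:-→d27:-→d28:H6→d29:-→d30:-→d31:-→d32:H3  best=H3
  + 161.0.0.0/8 (H3) depth=8
  + 0.0.0.0/0 (H3) depth=0
  ? 161.176.0.16  path d0:H3→d1:-→d2:-→d3:-→d4:-→d5:-→d6:-→d7:-→d8:H3→d9:-→d10:-→d11:-→d12:H4→d13:-→d14:-  best=H4
  - 254.0.0.0/10 clear@10
  + 161.176.0.0/12 (H3) depth=12
  + 254.45.47.0/24 (H4) depth=24
  + 161.178.0.0/16 (H3) depth=16
  ? 161.178.50.213  path d0:H3→d1:-→d2:-→d3:-→d4:-→d5:-→d6:-→d7:-→d8:H3→d9:-→d10:-→d11:-→d12:H3→d13:-→d14:-→d15:-→d16:H3→d17:-→d18:-→d19:-→d20:-→d21:-→d22:-→d23:-→d24:H2→d25:-→d26:-→d27:-→d28:H6  best=H6
  + 0.0.0.0/0 (H6) depth=0
  + 161.178.32.0/19 (H5) depth=19
  ? 230.56.135.82  path d0:H6→d1:-→d2:-→d3:-  best=H6
  - 161.178.0.0/16 clear@16
  ? 161.0.48.110  path d0:H6→d1:-→d2:-→d3:-→d4:-→d5:-→d6:-→d7:-→d8:H3  best=H3

== LOOKUPS ==
["H2","H3","H3","H3","H4","H6","H6","H3"]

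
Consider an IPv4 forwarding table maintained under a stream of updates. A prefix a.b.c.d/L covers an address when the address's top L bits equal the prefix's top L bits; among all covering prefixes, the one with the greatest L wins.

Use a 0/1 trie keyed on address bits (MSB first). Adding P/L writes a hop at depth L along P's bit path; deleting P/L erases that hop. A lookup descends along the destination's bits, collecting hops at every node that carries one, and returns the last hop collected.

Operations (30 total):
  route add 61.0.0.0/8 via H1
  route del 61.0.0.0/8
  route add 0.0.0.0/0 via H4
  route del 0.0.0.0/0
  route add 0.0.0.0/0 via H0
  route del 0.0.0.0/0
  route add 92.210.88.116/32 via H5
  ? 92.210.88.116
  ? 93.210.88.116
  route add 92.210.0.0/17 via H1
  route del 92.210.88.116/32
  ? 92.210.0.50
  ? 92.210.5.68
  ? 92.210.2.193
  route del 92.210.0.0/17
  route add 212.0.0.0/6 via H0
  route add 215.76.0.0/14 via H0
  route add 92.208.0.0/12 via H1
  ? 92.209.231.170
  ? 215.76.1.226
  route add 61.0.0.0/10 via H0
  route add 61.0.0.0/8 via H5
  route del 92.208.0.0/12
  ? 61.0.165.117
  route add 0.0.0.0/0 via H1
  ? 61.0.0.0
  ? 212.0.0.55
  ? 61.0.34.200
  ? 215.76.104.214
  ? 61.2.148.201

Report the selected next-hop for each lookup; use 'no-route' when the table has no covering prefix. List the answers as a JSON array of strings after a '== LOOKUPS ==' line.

Process each operation:
  + 61.0.0.0/8 (H1) depth=8
  del 61.0.0.0/8 (clear depth 8)
  + 0.0.0.0/0 (H4) depth=0
  del 0.0.0.0/0 (clear depth 0)
  + 0.0.0.0/0 (H0) depth=0
  del 0.0.0.0/0 (clear depth 0)
  + 92.210.88.116/32 (H5) depth=32
  ? 92.210.88.116  path d0:-→d1:-→d2:-→d3:-→d4:-→d5:-→d6:-→d7:-→d8:-→d9:-→d10:-→d11:-→d12:-→d13:-→d14:-→d15:-→d16:-→d17:-→d18:-→d19:-→d20:-→d21:-→d22:-→d23:-→d24:-→d25:-→d26:-→d27:-→d28:-→d29:-→d30:-→d31:-→d32:H5  best=H5
  ? 93.210.88.116  path d0:-→d1:-→d2:-→d3:-→d4:-→d5:-→d6:-→d7:-  best=no-route
  + 92.210.0.0/17 (H1) depth=17
  del 92.210.88.116/32 (clear depth 32)
  ? 92.210.0.50  path d0:-→d1:-→d2:-→d3:-→d4:-→d5:-→d6:-→d7:-→d8:-→d9:-→d10:-→d11:-→d12:-→d13:-→d14:-→d15:-→d16:-→d17:H1  best=H1
  ? 92.210.5.68  path d0:-→d1:-→d2:-→d3:-→d4:-→d5:-→d6:-→d7:-→d8:-→d9:-→d10:-→d11:-→d12:-→d13:-→d14:-→d15:-→d16:-→d17:H1  best=H1
  ? 92.210.2.193  path d0:-→d1:-→d2:-→d3:-→d4:-→d5:-→d6:-→d7:-→d8:-→d9:-→d10:-→d11:-→d12:-→d13:-→d14:-→d15:-→d16:-→d17:H1  best=H1
  del 92.210.0.0/17 (clear depth 17)
  + 212.0.0.0/6 (H0) depth=6
  + 215.76.0.0/14 (H0) depth=14
  + 92.208.0.0/12 (H1) depth=12
  ? 92.209.231.170  path d0:-→d1:-→d2:-→d3:-→d4:-→d5:-→d6:-→d7:-→d8:-→d9:-→d10:-→d11:-→d12:H1→d13:-→d14:-  best=H1
  ? 215.76.1.226  path d0:-→d1:-→d2:-→d3:-→d4:-→d5:-→d6:H0→d7:-→d8:-→d9:-→d10:-→d11:-→d12:-→d13:-→d14:H0  best=H0
  + 61.0.0.0/10 (H0) depth=10
  + 61.0.0.0/8 (H5) depth=8
  del 92.208.0.0/12 (clear depth 12)
  ? 61.0.165.117  path d0:-→d1:-→d2:-→d3:-→d4:-→d5:-→d6:-→d7:-→d8:H5→d9:-→d10:H0  best=H0
  + 0.0.0.0/0 (H1) depth=0
  ? 61.0.0.0  path d0:H1→d1:-→d2:-→d3:-→d4:-→d5:-→d6:-→d7:-→d8:H5→d9:-→d10:H0  best=H0
  ? 212.0.0.55  path d0:H1→d1:-→d2:-→d3:-→d4:-→d5:-→d6:H0  best=H0
  ? 61.0.34.200  path d0:H1→d1:-→d2:-→d3:-→d4:-→d5:-→d6:-→d7:-→d8:H5→d9:-→d10:H0  best=H0
  ? 215.76.104.214  path d0:H1→d1:-→d2:-→d3:-→d4:-→d5:-→d6:H0→d7:-→d8:-→d9:-→d10:-→d11:-→d12:-→d13:-→d14:H0  best=H0
  ? 61.2.148.201  path d0:H1→d1:-→d2:-→d3:-→d4:-→d5:-→d6:-→d7:-→d8:H5→d9:-→d10:H0  best=H0

== LOOKUPS ==
["H5","no-route","H1","H1","H1","H1","H0","H0","H0","H0","H0","H0","H0"]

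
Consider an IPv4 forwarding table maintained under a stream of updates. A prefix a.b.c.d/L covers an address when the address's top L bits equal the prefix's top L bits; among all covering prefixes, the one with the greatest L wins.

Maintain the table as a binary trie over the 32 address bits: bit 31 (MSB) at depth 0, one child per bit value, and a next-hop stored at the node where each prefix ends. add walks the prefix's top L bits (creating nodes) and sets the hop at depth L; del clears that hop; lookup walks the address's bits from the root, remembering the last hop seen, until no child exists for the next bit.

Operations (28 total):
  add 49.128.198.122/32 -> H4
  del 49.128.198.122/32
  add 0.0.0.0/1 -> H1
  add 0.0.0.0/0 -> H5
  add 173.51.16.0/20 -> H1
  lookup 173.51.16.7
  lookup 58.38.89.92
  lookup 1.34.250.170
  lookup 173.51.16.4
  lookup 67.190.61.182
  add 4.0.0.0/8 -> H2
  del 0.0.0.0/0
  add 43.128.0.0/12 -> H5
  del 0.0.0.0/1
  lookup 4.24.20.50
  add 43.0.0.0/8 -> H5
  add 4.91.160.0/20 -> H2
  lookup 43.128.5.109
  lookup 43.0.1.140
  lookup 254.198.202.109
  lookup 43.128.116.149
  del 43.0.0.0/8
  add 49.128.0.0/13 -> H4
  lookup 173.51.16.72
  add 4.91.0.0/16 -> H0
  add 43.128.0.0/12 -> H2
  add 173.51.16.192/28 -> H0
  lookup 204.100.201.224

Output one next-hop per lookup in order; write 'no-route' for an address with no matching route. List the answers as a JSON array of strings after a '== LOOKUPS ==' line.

Trace:
  + 49.128.198.122/32 (H4) depth=32
  del 49.128.198.122/32 (clear depth 32)
  + 0.0.0.0/1 (H1) depth=1
  + 0.0.0.0/0 (H5) depth=0
  + 173.51.16.0/20 (H1) depth=20
  ? 173.51.16.7  path d0:H5→d1:-→d2:-→d3:-→d4:-→d5:-→d6:-→d7:-→d8:-→d9:-→d10:-→d11:-→d12:-→d13:-→d14:-→d15:-→d16:-→d17:-→d18:-→d19:-→d20:H1  best=H1
  ? 58.38.89.92  path d0:H5→d1:H1→d2:-→d3:-→d4:-  best=H1
  ? 1.34.250.170  path d0:H5→d1:H1→d2:-  best=H1
  ? 173.51.16.4  path d0:H5→d1:-→d2:-→d3:-→d4:-→d5:-→d6:-→d7:-→d8:-→d9:-→d10:-→d11:-→d12:-→d13:-→d14:-→d15:-→d16:-→d17:-→d18:-→d19:-→d20:H1  best=H1
  ? 67.190.61.182  path d0:H5→d1:H1  best=H1
  + 4.0.0.0/8 (H2) depth=8
  del 0.0.0.0/0 (clear depth 0)
  + 43.128.0.0/12 (H5) depth=12
  del 0.0.0.0/1 (clear depth 1)
  ? 4.24.20.50  path d0:-→d1:-→d2:-→d3:-→d4:-→d5:-→d6:-→d7:-→d8:H2  best=H2
  + 43.0.0.0/8 (H5) depth=8
  + 4.91.160.0/20 (H2) depth=20
  ? 43.128.5.109  path d0:-→d1:-→d2:-→d3:-→d4:-→d5:-→d6:-→d7:-→d8:H5→d9:-→d10:-→d11:-→d12:H5  best=H5
  ? 43.0.1.140  path d0:-→d1:-→d2:-→d3:-→d4:-→d5:-→d6:-→d7:-→d8:H5  best=H5
  ? 254.198.202.109  path d0:-→d1:-  best=no-route
  ? 43.128.116.149  path d0:-→d1:-→d2:-→d3:-→d4:-→d5:-→d6:-→d7:-→d8:H5→d9:-→d10:-→d11:-→d12:H5  best=H5
  del 43.0.0.0/8 (clear depth 8)
  + 49.128.0.0/13 (H4) depth=13
  ? 173.51.16.72  path d0:-→d1:-→d2:-→d3:-→d4:-→d5:-→d6:-→d7:-→d8:-→d9:-→d10:-→d11:-→d12:-→d13:-→d14:-→d15:-→d16:-→d17:-→d18:-→d19:-→d20:H1  best=H1
  + 4.91.0.0/16 (H0) depth=16
  + 43.128.0.0/12 (H2) depth=12
  + 173.51.16.192/28 (H0) depth=28
  ? 204.100.201.224  path d0:-→d1:-  best=no-route

== LOOKUPS ==
["H1","H1","H1","H1","H1","H2","H5","H5","no-route","H5","H1","no-route"]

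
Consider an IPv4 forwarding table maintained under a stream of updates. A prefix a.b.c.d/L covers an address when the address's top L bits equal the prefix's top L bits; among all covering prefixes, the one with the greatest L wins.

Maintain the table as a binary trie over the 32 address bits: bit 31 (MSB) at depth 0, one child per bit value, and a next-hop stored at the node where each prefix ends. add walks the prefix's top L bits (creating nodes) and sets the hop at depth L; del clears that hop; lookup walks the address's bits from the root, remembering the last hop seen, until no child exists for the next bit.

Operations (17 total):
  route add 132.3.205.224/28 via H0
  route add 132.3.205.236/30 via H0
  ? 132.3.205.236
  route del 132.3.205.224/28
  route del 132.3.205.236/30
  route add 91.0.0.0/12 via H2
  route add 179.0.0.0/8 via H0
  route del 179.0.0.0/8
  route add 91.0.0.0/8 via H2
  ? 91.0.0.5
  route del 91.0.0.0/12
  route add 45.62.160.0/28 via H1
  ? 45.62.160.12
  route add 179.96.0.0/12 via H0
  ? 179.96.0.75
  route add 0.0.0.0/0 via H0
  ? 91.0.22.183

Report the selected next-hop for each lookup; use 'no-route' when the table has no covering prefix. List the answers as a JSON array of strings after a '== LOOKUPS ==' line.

Process each operation:
  add 132.3.205.224/28 -> H0 at depth 28
  add 132.3.205.236/30 -> H0 at depth 30
  lookup 132.3.205.236: bits 100001000000001111001101111011 walk d0:-→d1:-→d2:-→d3:-→d4:-→d5:-→d6:-→d7:-→d8:-→d9:-→d10:-→d11:-→d12:-→d13:-→d14:-→d15:-→d16:-→d17:-→d18:-→d19:-→d20:-→d21:-→d22:-→d23:-→d24:-→d25:-→d26:-→d27:-→d28:H0→d29:-→d30:H0 -> H0
  del 132.3.205.224/28 (clear depth 28)
  del 132.3.205.236/30 (clear depth 30)
  add 91.0.0.0/12 -> H2 at depth 12
  add 179.0.0.0/8 -> H0 at depth 8
  del 179.0.0.0/8 (clear depth 8)
  add 91.0.0.0/8 -> H2 at depth 8
  lookup 91.0.0.5: bits 010110110000 walk d0:-→d1:-→d2:-→d3:-→d4:-→d5:-→d6:-→d7:-→d8:H2→d9:-→d10:-→d11:-→d12:H2 -> H2
  del 91.0.0.0/12 (clear depth 12)
  add 45.62.160.0/28 -> H1 at depth 28
  lookup 45.62.160.12: bits 0010110100111110101000000000 walk d0:-→d1:-→d2:-→d3:-→d4:-→d5:-→d6:-→d7:-→d8:-→d9:-→d10:-→d11:-→d12:-→d13:-→d14:-→d15:-→d16:-→d17:-→d18:-→d19:-→d20:-→d21:-→d22:-→d23:-→d24:-→d25:-→d26:-→d27:-→d28:H1 -> H1
  add 179.96.0.0/12 -> H0 at depth 12
  lookup 179.96.0.75: bits 101100110110 walk d0:-→d1:-→d2:-→d3:-→d4:-→d5:-→d6:-→d7:-→d8:-→d9:-→d10:-→d11:-→d12:H0 -> H0
  add 0.0.0.0/0 -> H0 at depth 0
  lookup 91.0.22.183: bits 010110110000 walk d0:H0→d1:-→d2:-→d3:-→d4:-→d5:-→d6:-→d7:-→d8:H2→d9:-→d10:-→d11:-→d12:- -> H2

== LOOKUPS ==
["H0","H2","H1","H0","H2"]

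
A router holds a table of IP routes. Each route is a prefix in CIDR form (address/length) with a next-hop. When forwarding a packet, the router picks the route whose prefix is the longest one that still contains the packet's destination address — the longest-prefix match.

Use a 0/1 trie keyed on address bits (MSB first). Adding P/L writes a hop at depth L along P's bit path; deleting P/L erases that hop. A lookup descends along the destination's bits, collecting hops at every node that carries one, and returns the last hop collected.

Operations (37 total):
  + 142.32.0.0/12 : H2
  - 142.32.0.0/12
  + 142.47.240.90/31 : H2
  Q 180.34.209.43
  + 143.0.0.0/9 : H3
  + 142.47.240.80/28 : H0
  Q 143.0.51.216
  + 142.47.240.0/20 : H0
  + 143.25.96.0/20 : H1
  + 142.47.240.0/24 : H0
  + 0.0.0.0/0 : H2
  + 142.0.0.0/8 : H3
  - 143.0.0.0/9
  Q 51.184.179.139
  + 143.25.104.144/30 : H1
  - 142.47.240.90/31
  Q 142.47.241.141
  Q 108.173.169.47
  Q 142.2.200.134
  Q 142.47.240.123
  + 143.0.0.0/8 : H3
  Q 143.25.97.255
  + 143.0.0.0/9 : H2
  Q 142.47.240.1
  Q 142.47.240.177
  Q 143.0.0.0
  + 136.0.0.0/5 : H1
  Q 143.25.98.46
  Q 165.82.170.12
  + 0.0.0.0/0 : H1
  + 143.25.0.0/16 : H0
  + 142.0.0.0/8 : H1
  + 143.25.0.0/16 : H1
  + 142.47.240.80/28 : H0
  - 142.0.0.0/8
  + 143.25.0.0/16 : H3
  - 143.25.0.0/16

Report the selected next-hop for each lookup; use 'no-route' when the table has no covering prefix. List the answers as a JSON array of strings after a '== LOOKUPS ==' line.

Trace:
  add 142.32.0.0/12 -> H2 at depth 12
  - 142.32.0.0/12 clear@12
  add 142.47.240.90/31 -> H2 at depth 31
  ? 180.34.209.43  path d0:-→d1:-→d2:-  best=no-route
  add 143.0.0.0/9 -> H3 at depth 9
  add 142.47.240.80/28 -> H0 at depth 28
  ? 143.0.51.216  path d0:-→d1:-→d2:-→d3:-→d4:-→d5:-→d6:-→d7:-→d8:-→d9:H3  best=H3
  add 142.47.240.0/20 -> H0 at depth 20
  add 143.25.96.0/20 -> H1 at depth 20
  add 142.47.240.0/24 -> H0 at depth 24
  add 0.0.0.0/0 -> H2 at depth 0
  add 142.0.0.0/8 -> H3 at depth 8
  - 143.0.0.0/9 clear@9
  ? 51.184.179.139  path d0:H2  best=H2
  add 143.25.104.144/30 -> H1 at depth 30
  - 142.47.240.90/31 clear@31
  ? 142.47.241.141  path d0:H2→d1:-→d2:-→d3:-→d4:-→d5:-→d6:-→d7:-→d8:H3→d9:-→d10:-→d11:-→d12:-→d13:-→d14:-→d15:-→d16:-→d17:-→d18:-→d19:-→d20:H0→d21:-→d22:-→d23:-  best=H0
  ? 108.173.169.47  path d0:H2  best=H2
  ? 142.2.200.134  path d0:H2→d1:-→d2:-→d3:-→d4:-→d5:-→d6:-→d7:-→d8:H3→d9:-→d10:-  best=H3
  ? 142.47.240.123  path d0:H2→d1:-→d2:-→d3:-→d4:-→d5:-→d6:-→d7:-→d8:H3→d9:-→d10:-→d11:-→d12:-→d13:-→d14:-→d15:-→d16:-→d17:-→d18:-→d19:-→d20:H0→d21:-→d22:-→d23:-→d24:H0→d25:-→d26:-  best=H0
  add 143.0.0.0/8 -> H3 at depth 8
  ? 143.25.97.255  path d0:H2→d1:-→d2:-→d3:-→d4:-→d5:-→d6:-→d7:-→d8:H3→d9:-→d10:-→d11:-→d12:-→d13:-→d14:-→d15:-→d16:-→d17:-→d18:-→d19:-→d20:H1  best=H1
  add 143.0.0.0/9 -> H2 at depth 9
  ? 142.47.240.1  path d0:H2→d1:-→d2:-→d3:-→d4:-→d5:-→d6:-→d7:-→d8:H3→d9:-→d10:-→d11:-→d12:-→d13:-→d14:-→d15:-→d16:-→d17:-→d18:-→d19:-→d20:H0→d21:-→d22:-→d23:-→d24:H0→d25:-  best=H0
  ? 142.47.240.177  path d0:H2→d1:-→d2:-→d3:-→d4:-→d5:-→d6:-→d7:-→d8:H3→d9:-→d10:-→d11:-→d12:-→d13:-→d14:-→d15:-→d16:-→d17:-→d18:-→d19:-→d20:H0→d21:-→d22:-→d23:-→d24:H0  best=H0
  ? 143.0.0.0  path d0:H2→d1:-→d2:-→d3:-→d4:-→d5:-→d6:-→d7:-→d8:H3→d9:H2→d10:-→d11:-  best=H2
  add 136.0.0.0/5 -> H1 at depth 5
  ? 143.25.98.46  path d0:H2→d1:-→d2:-→d3:-→d4:-→d5:H1→d6:-→d7:-→d8:H3→d9:H2→d10:-→d11:-→d12:-→d13:-→d14:-→d15:-→d16:-→d17:-→d18:-→d19:-→d20:H1  best=H1
  ? 165.82.170.12  path d0:H2→d1:-→d2:-  best=H2
  add 0.0.0.0/0 -> H1 at depth 0
  add 143.25.0.0/16 -> H0 at depth 16
  add 142.0.0.0/8 -> H1 at depth 8
  add 143.25.0.0/16 -> H1 at depth 16
  add 142.47.240.80/28 -> H0 at depth 28
  - 142.0.0.0/8 clear@8
  add 143.25.0.0/16 -> H3 at depth 16
  - 143.25.0.0/16 clear@16

== LOOKUPS ==
["no-route","H3","H2","H0","H2","H3","H0","H1","H0","H0","H2","H1","H2"]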